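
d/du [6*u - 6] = 6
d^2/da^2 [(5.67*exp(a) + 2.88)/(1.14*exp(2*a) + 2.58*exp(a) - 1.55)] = (7.368732*exp(4*a) - 1.70521199999996*exp(3*a) + 85.525308*exp(2*a) + 62.200602*exp(a) + 25.139295)*exp(a)/(1.481544*exp(6*a) + 10.058904*exp(5*a) + 16.721748*exp(4*a) - 10.179648*exp(3*a) - 22.73571*exp(2*a) + 18.59535*exp(a) - 3.723875)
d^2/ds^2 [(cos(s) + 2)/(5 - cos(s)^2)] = (-8*(cos(s) + 2)*sin(s)^2*cos(s)^2 + (cos(s)^2 - 5)^2*cos(s) - 2*(cos(s)^2 - 5)*(2*cos(2*s) + cos(3*s)))/(cos(s)^2 - 5)^3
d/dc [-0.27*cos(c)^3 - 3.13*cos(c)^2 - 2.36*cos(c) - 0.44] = (0.81*cos(c)^2 + 6.26*cos(c) + 2.36)*sin(c)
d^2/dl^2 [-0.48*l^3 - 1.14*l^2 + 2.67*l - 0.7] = -2.88*l - 2.28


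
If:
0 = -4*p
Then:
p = 0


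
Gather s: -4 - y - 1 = -y - 5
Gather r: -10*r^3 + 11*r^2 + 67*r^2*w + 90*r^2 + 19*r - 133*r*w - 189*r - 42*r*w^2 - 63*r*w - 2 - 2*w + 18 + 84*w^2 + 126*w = -10*r^3 + r^2*(67*w + 101) + r*(-42*w^2 - 196*w - 170) + 84*w^2 + 124*w + 16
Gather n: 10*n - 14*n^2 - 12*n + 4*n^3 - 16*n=4*n^3 - 14*n^2 - 18*n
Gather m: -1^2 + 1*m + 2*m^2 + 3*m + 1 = 2*m^2 + 4*m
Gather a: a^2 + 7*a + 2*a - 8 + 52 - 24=a^2 + 9*a + 20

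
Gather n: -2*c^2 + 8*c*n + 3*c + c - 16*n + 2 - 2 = -2*c^2 + 4*c + n*(8*c - 16)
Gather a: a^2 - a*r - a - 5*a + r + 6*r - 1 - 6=a^2 + a*(-r - 6) + 7*r - 7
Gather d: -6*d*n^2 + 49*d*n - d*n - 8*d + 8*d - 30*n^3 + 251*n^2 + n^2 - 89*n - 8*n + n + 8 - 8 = d*(-6*n^2 + 48*n) - 30*n^3 + 252*n^2 - 96*n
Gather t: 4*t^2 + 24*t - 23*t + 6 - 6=4*t^2 + t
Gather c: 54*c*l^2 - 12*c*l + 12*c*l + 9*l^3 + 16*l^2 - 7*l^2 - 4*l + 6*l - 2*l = 54*c*l^2 + 9*l^3 + 9*l^2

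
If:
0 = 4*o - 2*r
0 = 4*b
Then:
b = 0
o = r/2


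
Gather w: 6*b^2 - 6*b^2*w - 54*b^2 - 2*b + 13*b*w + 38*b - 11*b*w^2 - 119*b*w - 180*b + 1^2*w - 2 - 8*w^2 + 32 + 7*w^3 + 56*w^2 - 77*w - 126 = -48*b^2 - 144*b + 7*w^3 + w^2*(48 - 11*b) + w*(-6*b^2 - 106*b - 76) - 96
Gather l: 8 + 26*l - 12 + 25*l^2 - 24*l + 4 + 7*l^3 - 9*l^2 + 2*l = 7*l^3 + 16*l^2 + 4*l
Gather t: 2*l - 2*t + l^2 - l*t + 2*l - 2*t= l^2 + 4*l + t*(-l - 4)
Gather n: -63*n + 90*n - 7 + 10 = 27*n + 3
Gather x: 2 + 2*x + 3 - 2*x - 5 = 0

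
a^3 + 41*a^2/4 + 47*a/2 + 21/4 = (a + 1/4)*(a + 3)*(a + 7)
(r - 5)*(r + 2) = r^2 - 3*r - 10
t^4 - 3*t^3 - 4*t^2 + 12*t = t*(t - 3)*(t - 2)*(t + 2)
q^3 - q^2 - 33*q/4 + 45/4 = (q - 5/2)*(q - 3/2)*(q + 3)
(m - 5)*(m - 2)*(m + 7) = m^3 - 39*m + 70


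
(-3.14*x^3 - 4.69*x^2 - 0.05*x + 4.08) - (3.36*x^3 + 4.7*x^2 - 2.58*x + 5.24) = -6.5*x^3 - 9.39*x^2 + 2.53*x - 1.16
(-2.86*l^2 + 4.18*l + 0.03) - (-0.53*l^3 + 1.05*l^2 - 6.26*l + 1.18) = 0.53*l^3 - 3.91*l^2 + 10.44*l - 1.15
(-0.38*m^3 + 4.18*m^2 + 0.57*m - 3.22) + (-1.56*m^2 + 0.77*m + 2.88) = -0.38*m^3 + 2.62*m^2 + 1.34*m - 0.34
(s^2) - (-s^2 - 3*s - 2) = 2*s^2 + 3*s + 2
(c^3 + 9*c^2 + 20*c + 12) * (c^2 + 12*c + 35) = c^5 + 21*c^4 + 163*c^3 + 567*c^2 + 844*c + 420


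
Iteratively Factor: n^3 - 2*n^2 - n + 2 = (n + 1)*(n^2 - 3*n + 2) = (n - 1)*(n + 1)*(n - 2)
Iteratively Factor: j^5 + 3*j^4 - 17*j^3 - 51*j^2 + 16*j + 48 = (j + 3)*(j^4 - 17*j^2 + 16) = (j - 1)*(j + 3)*(j^3 + j^2 - 16*j - 16) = (j - 1)*(j + 3)*(j + 4)*(j^2 - 3*j - 4) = (j - 4)*(j - 1)*(j + 3)*(j + 4)*(j + 1)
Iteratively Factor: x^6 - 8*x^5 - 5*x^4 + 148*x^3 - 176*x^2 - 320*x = (x)*(x^5 - 8*x^4 - 5*x^3 + 148*x^2 - 176*x - 320) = x*(x + 4)*(x^4 - 12*x^3 + 43*x^2 - 24*x - 80) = x*(x - 4)*(x + 4)*(x^3 - 8*x^2 + 11*x + 20) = x*(x - 4)*(x + 1)*(x + 4)*(x^2 - 9*x + 20) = x*(x - 4)^2*(x + 1)*(x + 4)*(x - 5)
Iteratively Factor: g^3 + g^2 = (g)*(g^2 + g) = g*(g + 1)*(g)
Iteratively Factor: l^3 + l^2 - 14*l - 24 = (l - 4)*(l^2 + 5*l + 6) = (l - 4)*(l + 2)*(l + 3)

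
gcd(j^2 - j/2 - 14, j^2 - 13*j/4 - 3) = j - 4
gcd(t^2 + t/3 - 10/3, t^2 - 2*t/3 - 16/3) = t + 2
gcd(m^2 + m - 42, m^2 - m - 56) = m + 7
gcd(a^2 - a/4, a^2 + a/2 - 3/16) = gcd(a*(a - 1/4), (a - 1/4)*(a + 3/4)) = a - 1/4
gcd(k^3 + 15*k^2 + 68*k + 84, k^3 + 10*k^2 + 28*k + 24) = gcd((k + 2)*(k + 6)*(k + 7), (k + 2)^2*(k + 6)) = k^2 + 8*k + 12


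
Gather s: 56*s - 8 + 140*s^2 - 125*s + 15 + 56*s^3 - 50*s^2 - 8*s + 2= 56*s^3 + 90*s^2 - 77*s + 9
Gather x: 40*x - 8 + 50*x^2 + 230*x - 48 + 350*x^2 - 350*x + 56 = 400*x^2 - 80*x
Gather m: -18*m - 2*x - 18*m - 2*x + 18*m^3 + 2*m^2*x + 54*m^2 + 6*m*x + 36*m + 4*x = 18*m^3 + m^2*(2*x + 54) + 6*m*x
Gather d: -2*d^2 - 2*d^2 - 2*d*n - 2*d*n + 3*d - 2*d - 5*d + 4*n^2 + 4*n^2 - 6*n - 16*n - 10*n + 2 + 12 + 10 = -4*d^2 + d*(-4*n - 4) + 8*n^2 - 32*n + 24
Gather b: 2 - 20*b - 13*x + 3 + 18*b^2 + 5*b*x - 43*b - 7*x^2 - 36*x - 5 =18*b^2 + b*(5*x - 63) - 7*x^2 - 49*x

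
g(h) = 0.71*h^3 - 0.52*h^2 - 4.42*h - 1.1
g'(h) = 2.13*h^2 - 1.04*h - 4.42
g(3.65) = 10.36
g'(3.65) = 20.16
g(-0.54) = 1.02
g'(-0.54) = -3.24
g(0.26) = -2.27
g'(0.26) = -4.55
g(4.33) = 27.65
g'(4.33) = 31.01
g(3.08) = 1.10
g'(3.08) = 12.58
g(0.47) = -3.22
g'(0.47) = -4.44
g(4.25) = 25.23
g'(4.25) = 29.63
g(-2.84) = -9.00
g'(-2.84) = 15.71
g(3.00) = 0.13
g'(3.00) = 11.63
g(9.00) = 434.59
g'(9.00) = 158.75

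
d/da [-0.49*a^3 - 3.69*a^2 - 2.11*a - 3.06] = -1.47*a^2 - 7.38*a - 2.11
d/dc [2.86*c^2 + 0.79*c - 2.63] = 5.72*c + 0.79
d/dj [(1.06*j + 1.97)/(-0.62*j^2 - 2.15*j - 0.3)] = (0.6572*j^2 + 2.4428*j + 3.9175)/(0.3844*j^4 + 2.666*j^3 + 4.9945*j^2 + 1.29*j + 0.09)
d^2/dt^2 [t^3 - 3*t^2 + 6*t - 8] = 6*t - 6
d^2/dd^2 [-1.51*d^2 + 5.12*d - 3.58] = -3.02000000000000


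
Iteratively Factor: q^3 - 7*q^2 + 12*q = (q)*(q^2 - 7*q + 12) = q*(q - 4)*(q - 3)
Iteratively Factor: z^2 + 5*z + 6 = (z + 3)*(z + 2)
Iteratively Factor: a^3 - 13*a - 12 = (a + 3)*(a^2 - 3*a - 4) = (a + 1)*(a + 3)*(a - 4)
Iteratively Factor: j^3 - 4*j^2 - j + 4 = (j - 1)*(j^2 - 3*j - 4) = (j - 4)*(j - 1)*(j + 1)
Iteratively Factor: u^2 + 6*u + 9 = (u + 3)*(u + 3)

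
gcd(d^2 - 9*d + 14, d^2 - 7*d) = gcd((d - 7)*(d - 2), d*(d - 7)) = d - 7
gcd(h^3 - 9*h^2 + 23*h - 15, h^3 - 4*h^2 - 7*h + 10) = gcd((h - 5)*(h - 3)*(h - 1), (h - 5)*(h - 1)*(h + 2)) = h^2 - 6*h + 5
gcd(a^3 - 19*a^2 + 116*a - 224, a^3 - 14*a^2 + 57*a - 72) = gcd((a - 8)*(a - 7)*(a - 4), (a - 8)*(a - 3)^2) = a - 8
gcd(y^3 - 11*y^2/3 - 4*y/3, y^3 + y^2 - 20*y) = y^2 - 4*y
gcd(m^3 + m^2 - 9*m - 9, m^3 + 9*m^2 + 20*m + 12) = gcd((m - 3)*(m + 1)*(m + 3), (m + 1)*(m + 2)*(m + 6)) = m + 1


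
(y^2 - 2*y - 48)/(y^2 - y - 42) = (y - 8)/(y - 7)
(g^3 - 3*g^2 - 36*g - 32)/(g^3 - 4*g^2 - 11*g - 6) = (g^2 - 4*g - 32)/(g^2 - 5*g - 6)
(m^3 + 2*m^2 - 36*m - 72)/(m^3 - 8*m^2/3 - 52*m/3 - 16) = 3*(m + 6)/(3*m + 4)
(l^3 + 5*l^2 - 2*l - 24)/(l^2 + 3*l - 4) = (l^2 + l - 6)/(l - 1)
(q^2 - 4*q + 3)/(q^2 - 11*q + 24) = (q - 1)/(q - 8)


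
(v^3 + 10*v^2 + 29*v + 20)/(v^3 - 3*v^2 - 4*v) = (v^2 + 9*v + 20)/(v*(v - 4))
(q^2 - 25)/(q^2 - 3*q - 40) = (q - 5)/(q - 8)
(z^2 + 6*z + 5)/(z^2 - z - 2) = (z + 5)/(z - 2)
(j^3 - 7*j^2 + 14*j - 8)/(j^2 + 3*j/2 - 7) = 2*(j^2 - 5*j + 4)/(2*j + 7)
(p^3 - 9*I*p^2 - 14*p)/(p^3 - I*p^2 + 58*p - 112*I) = p/(p + 8*I)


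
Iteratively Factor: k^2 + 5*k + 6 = (k + 3)*(k + 2)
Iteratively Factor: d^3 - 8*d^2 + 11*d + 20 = (d + 1)*(d^2 - 9*d + 20) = (d - 5)*(d + 1)*(d - 4)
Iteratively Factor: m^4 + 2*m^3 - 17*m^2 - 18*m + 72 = (m - 2)*(m^3 + 4*m^2 - 9*m - 36) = (m - 2)*(m + 4)*(m^2 - 9) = (m - 2)*(m + 3)*(m + 4)*(m - 3)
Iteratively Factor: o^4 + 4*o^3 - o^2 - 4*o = (o - 1)*(o^3 + 5*o^2 + 4*o) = (o - 1)*(o + 1)*(o^2 + 4*o) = (o - 1)*(o + 1)*(o + 4)*(o)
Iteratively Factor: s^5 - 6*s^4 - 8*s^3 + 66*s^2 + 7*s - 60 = (s - 5)*(s^4 - s^3 - 13*s^2 + s + 12) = (s - 5)*(s - 4)*(s^3 + 3*s^2 - s - 3) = (s - 5)*(s - 4)*(s + 3)*(s^2 - 1) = (s - 5)*(s - 4)*(s - 1)*(s + 3)*(s + 1)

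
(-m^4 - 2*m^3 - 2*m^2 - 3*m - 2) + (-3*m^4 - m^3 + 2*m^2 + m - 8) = -4*m^4 - 3*m^3 - 2*m - 10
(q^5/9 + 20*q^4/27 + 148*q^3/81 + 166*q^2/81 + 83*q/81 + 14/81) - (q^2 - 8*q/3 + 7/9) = q^5/9 + 20*q^4/27 + 148*q^3/81 + 85*q^2/81 + 299*q/81 - 49/81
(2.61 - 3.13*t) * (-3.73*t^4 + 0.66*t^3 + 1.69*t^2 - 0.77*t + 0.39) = 11.6749*t^5 - 11.8011*t^4 - 3.5671*t^3 + 6.821*t^2 - 3.2304*t + 1.0179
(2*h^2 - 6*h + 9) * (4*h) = 8*h^3 - 24*h^2 + 36*h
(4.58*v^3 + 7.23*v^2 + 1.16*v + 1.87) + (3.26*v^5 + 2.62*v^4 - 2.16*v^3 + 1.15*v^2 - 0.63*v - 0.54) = 3.26*v^5 + 2.62*v^4 + 2.42*v^3 + 8.38*v^2 + 0.53*v + 1.33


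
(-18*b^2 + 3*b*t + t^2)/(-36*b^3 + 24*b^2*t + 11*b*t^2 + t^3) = (-3*b + t)/(-6*b^2 + 5*b*t + t^2)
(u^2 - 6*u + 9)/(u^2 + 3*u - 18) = (u - 3)/(u + 6)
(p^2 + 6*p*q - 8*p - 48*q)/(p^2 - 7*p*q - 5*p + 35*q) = (p^2 + 6*p*q - 8*p - 48*q)/(p^2 - 7*p*q - 5*p + 35*q)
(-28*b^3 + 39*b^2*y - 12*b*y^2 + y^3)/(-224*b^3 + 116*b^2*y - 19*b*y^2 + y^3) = (-b + y)/(-8*b + y)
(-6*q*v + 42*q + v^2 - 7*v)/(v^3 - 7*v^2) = (-6*q + v)/v^2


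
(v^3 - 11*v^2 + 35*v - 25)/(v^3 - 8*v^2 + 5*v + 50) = (v - 1)/(v + 2)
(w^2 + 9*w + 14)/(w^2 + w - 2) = (w + 7)/(w - 1)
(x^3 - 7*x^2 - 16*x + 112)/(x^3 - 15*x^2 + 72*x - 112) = (x + 4)/(x - 4)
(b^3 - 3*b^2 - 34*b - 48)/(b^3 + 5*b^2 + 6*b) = (b - 8)/b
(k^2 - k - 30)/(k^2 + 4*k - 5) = (k - 6)/(k - 1)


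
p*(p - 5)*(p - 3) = p^3 - 8*p^2 + 15*p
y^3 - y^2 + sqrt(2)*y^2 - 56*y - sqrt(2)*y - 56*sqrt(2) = (y - 8)*(y + 7)*(y + sqrt(2))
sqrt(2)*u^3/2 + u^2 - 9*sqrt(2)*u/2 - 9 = (u - 3)*(u + 3)*(sqrt(2)*u/2 + 1)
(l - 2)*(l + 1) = l^2 - l - 2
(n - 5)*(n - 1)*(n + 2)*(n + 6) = n^4 + 2*n^3 - 31*n^2 - 32*n + 60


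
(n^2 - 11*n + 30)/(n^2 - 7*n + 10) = (n - 6)/(n - 2)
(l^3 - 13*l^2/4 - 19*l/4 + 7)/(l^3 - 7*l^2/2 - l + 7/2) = (4*l^2 - 9*l - 28)/(2*(2*l^2 - 5*l - 7))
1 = 1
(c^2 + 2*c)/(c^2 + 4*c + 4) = c/(c + 2)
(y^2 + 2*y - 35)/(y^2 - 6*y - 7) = (-y^2 - 2*y + 35)/(-y^2 + 6*y + 7)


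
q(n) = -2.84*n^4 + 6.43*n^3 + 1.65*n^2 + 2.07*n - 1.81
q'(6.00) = -1737.45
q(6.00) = -2221.75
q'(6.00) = -1737.45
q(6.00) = -2221.75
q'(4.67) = -718.81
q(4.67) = -652.06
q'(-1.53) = 82.86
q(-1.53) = -39.71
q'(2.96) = -113.76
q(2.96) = -32.48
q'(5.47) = -1261.97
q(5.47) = -1431.28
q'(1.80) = 4.26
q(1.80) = 14.95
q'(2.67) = -67.83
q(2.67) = -6.46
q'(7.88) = -4332.62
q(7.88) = -7687.05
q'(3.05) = -130.73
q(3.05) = -43.48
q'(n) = -11.36*n^3 + 19.29*n^2 + 3.3*n + 2.07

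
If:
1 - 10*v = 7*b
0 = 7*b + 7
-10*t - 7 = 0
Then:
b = -1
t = -7/10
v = 4/5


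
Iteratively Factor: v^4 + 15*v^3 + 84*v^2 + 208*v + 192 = (v + 4)*(v^3 + 11*v^2 + 40*v + 48) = (v + 4)^2*(v^2 + 7*v + 12) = (v + 3)*(v + 4)^2*(v + 4)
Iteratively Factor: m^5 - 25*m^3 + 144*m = (m)*(m^4 - 25*m^2 + 144) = m*(m + 4)*(m^3 - 4*m^2 - 9*m + 36) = m*(m - 4)*(m + 4)*(m^2 - 9) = m*(m - 4)*(m + 3)*(m + 4)*(m - 3)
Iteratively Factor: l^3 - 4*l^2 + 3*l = (l - 3)*(l^2 - l) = (l - 3)*(l - 1)*(l)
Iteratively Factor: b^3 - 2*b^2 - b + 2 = (b + 1)*(b^2 - 3*b + 2) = (b - 2)*(b + 1)*(b - 1)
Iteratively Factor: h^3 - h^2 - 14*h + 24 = (h - 3)*(h^2 + 2*h - 8) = (h - 3)*(h - 2)*(h + 4)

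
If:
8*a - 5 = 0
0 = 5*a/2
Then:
No Solution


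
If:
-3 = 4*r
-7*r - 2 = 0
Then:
No Solution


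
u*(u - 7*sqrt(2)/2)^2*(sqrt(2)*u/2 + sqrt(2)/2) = sqrt(2)*u^4/2 - 7*u^3 + sqrt(2)*u^3/2 - 7*u^2 + 49*sqrt(2)*u^2/4 + 49*sqrt(2)*u/4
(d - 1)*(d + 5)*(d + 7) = d^3 + 11*d^2 + 23*d - 35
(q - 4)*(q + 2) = q^2 - 2*q - 8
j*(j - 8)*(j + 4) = j^3 - 4*j^2 - 32*j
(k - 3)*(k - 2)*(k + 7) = k^3 + 2*k^2 - 29*k + 42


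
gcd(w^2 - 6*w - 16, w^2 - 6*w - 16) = w^2 - 6*w - 16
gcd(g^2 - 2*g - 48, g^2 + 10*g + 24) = g + 6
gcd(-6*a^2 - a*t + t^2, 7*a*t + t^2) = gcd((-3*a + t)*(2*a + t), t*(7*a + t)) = 1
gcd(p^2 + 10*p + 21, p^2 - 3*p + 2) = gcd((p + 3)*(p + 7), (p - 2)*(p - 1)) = 1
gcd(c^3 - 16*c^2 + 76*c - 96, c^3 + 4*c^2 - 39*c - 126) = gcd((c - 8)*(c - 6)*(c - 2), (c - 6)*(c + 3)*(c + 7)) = c - 6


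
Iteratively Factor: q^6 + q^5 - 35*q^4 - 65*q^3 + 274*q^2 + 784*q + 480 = (q + 3)*(q^5 - 2*q^4 - 29*q^3 + 22*q^2 + 208*q + 160) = (q + 3)*(q + 4)*(q^4 - 6*q^3 - 5*q^2 + 42*q + 40) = (q + 1)*(q + 3)*(q + 4)*(q^3 - 7*q^2 + 2*q + 40) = (q + 1)*(q + 2)*(q + 3)*(q + 4)*(q^2 - 9*q + 20) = (q - 4)*(q + 1)*(q + 2)*(q + 3)*(q + 4)*(q - 5)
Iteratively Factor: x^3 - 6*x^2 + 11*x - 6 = (x - 3)*(x^2 - 3*x + 2) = (x - 3)*(x - 2)*(x - 1)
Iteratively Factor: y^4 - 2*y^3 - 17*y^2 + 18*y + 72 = (y - 4)*(y^3 + 2*y^2 - 9*y - 18) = (y - 4)*(y + 3)*(y^2 - y - 6) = (y - 4)*(y - 3)*(y + 3)*(y + 2)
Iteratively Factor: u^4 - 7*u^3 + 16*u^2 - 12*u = (u - 3)*(u^3 - 4*u^2 + 4*u) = u*(u - 3)*(u^2 - 4*u + 4) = u*(u - 3)*(u - 2)*(u - 2)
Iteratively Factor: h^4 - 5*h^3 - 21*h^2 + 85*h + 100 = (h - 5)*(h^3 - 21*h - 20) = (h - 5)*(h + 1)*(h^2 - h - 20) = (h - 5)*(h + 1)*(h + 4)*(h - 5)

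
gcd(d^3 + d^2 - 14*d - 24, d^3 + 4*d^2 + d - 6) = d^2 + 5*d + 6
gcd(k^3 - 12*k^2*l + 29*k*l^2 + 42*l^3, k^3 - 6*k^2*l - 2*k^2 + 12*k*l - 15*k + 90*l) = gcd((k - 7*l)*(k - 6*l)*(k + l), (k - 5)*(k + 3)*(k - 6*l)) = k - 6*l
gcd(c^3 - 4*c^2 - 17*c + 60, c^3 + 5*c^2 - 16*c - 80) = c + 4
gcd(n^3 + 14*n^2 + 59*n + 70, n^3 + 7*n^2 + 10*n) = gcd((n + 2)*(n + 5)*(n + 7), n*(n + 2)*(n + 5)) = n^2 + 7*n + 10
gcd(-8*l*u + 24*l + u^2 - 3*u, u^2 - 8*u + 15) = u - 3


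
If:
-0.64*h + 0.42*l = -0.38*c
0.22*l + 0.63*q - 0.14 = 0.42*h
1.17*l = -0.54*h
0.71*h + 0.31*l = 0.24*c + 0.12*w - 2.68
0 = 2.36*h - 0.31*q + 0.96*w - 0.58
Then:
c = -18.81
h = -8.57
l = 3.96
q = -6.87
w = 19.46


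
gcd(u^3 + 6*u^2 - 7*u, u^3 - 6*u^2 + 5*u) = u^2 - u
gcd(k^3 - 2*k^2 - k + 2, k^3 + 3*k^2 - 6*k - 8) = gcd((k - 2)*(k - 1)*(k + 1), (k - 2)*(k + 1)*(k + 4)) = k^2 - k - 2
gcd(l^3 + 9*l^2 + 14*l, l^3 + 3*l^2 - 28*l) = l^2 + 7*l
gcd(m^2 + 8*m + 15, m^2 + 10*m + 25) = m + 5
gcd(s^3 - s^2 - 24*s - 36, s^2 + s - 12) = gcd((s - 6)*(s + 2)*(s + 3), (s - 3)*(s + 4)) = 1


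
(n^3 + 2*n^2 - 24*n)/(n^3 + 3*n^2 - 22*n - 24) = n/(n + 1)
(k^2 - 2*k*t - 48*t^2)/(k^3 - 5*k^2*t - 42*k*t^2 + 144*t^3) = 1/(k - 3*t)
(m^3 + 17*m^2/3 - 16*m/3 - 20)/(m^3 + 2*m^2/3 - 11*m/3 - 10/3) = (m + 6)/(m + 1)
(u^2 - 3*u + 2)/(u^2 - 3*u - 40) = (-u^2 + 3*u - 2)/(-u^2 + 3*u + 40)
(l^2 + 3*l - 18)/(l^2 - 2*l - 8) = (-l^2 - 3*l + 18)/(-l^2 + 2*l + 8)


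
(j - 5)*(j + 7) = j^2 + 2*j - 35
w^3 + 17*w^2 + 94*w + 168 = (w + 4)*(w + 6)*(w + 7)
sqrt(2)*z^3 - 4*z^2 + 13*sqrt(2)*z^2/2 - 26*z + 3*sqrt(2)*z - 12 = (z + 6)*(z - 2*sqrt(2))*(sqrt(2)*z + sqrt(2)/2)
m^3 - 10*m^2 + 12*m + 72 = (m - 6)^2*(m + 2)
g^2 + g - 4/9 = (g - 1/3)*(g + 4/3)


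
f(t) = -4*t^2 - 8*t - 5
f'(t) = -8*t - 8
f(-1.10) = -1.04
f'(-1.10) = 0.80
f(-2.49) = -9.88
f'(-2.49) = 11.92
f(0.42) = -9.07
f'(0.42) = -11.36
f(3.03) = -65.96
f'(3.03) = -32.24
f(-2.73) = -12.97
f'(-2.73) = 13.84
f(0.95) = -16.21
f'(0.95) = -15.60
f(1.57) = -27.42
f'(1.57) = -20.56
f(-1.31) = -1.38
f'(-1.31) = 2.48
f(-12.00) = -485.00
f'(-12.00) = 88.00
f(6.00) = -197.00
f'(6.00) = -56.00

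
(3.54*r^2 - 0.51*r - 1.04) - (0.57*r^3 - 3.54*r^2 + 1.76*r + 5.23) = -0.57*r^3 + 7.08*r^2 - 2.27*r - 6.27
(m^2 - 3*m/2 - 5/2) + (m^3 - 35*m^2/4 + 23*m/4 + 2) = m^3 - 31*m^2/4 + 17*m/4 - 1/2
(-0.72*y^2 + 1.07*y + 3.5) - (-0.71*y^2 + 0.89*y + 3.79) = -0.01*y^2 + 0.18*y - 0.29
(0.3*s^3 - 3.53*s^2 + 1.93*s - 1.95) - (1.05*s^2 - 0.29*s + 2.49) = 0.3*s^3 - 4.58*s^2 + 2.22*s - 4.44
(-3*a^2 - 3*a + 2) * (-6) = 18*a^2 + 18*a - 12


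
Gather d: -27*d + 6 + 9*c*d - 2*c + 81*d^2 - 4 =-2*c + 81*d^2 + d*(9*c - 27) + 2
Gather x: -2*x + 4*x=2*x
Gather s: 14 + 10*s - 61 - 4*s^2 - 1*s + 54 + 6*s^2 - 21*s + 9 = 2*s^2 - 12*s + 16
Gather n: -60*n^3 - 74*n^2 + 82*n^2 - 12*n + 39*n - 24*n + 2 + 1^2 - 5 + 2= -60*n^3 + 8*n^2 + 3*n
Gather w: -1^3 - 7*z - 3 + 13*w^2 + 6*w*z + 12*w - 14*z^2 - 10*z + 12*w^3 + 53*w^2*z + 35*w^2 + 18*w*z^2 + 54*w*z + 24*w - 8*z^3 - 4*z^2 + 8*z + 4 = 12*w^3 + w^2*(53*z + 48) + w*(18*z^2 + 60*z + 36) - 8*z^3 - 18*z^2 - 9*z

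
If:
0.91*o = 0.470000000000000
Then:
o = 0.52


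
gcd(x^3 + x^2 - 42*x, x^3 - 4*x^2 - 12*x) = x^2 - 6*x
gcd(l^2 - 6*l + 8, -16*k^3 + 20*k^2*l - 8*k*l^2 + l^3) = 1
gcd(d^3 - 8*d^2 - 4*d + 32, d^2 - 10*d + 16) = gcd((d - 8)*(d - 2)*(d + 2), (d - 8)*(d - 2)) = d^2 - 10*d + 16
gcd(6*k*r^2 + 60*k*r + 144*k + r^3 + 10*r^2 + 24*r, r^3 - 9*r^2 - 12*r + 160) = r + 4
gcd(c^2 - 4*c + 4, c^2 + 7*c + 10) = 1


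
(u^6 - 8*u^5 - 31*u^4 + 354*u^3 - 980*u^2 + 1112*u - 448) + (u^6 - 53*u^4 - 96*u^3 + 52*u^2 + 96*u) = 2*u^6 - 8*u^5 - 84*u^4 + 258*u^3 - 928*u^2 + 1208*u - 448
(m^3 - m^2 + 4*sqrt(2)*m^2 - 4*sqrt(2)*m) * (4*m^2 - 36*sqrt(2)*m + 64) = 4*m^5 - 20*sqrt(2)*m^4 - 4*m^4 - 224*m^3 + 20*sqrt(2)*m^3 + 224*m^2 + 256*sqrt(2)*m^2 - 256*sqrt(2)*m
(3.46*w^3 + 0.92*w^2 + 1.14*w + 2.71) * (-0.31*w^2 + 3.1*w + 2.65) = -1.0726*w^5 + 10.4408*w^4 + 11.6676*w^3 + 5.1319*w^2 + 11.422*w + 7.1815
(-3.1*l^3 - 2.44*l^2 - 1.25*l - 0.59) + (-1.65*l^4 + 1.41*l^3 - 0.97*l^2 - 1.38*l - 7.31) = -1.65*l^4 - 1.69*l^3 - 3.41*l^2 - 2.63*l - 7.9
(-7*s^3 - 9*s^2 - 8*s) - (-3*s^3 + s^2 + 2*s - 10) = -4*s^3 - 10*s^2 - 10*s + 10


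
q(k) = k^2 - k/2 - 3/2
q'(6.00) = 11.50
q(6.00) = 31.50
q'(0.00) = -0.50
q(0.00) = -1.50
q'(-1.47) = -3.44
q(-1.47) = 1.40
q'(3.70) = 6.90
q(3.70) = 10.34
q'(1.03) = 1.56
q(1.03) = -0.95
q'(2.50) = 4.50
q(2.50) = 3.50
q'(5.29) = 10.08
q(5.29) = 23.84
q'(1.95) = 3.40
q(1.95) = 1.33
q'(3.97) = 7.44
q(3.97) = 12.28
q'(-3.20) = -6.90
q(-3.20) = 10.34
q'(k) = 2*k - 1/2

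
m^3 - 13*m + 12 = (m - 3)*(m - 1)*(m + 4)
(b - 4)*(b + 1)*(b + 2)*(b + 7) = b^4 + 6*b^3 - 17*b^2 - 78*b - 56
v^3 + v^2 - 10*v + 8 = (v - 2)*(v - 1)*(v + 4)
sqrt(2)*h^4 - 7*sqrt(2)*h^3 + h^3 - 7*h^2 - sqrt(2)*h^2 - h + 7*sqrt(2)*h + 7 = (h - 7)*(h - 1)*(h + 1)*(sqrt(2)*h + 1)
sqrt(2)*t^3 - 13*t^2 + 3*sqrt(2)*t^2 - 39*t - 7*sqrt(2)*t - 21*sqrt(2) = (t + 3)*(t - 7*sqrt(2))*(sqrt(2)*t + 1)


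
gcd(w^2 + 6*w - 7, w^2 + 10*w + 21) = w + 7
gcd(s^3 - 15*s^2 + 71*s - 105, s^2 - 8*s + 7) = s - 7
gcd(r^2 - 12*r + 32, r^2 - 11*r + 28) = r - 4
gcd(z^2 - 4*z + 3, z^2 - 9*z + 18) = z - 3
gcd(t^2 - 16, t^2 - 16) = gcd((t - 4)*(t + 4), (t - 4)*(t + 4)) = t^2 - 16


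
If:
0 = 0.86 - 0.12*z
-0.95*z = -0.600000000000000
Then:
No Solution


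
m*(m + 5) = m^2 + 5*m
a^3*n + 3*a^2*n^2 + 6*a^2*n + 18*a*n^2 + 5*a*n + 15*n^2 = (a + 5)*(a + 3*n)*(a*n + n)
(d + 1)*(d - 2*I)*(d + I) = d^3 + d^2 - I*d^2 + 2*d - I*d + 2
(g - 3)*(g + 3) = g^2 - 9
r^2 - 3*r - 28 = (r - 7)*(r + 4)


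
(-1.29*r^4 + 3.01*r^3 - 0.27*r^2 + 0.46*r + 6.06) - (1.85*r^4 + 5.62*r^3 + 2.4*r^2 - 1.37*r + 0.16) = -3.14*r^4 - 2.61*r^3 - 2.67*r^2 + 1.83*r + 5.9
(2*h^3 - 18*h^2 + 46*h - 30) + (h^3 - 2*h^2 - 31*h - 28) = 3*h^3 - 20*h^2 + 15*h - 58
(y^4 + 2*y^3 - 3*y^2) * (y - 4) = y^5 - 2*y^4 - 11*y^3 + 12*y^2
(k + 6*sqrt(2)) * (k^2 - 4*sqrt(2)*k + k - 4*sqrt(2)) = k^3 + k^2 + 2*sqrt(2)*k^2 - 48*k + 2*sqrt(2)*k - 48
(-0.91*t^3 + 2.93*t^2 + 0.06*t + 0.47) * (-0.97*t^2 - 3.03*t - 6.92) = 0.8827*t^5 - 0.0848000000000004*t^4 - 2.6389*t^3 - 20.9133*t^2 - 1.8393*t - 3.2524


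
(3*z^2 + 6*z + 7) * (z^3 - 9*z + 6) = 3*z^5 + 6*z^4 - 20*z^3 - 36*z^2 - 27*z + 42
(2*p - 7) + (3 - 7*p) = -5*p - 4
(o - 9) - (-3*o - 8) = 4*o - 1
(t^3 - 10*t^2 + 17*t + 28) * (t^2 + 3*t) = t^5 - 7*t^4 - 13*t^3 + 79*t^2 + 84*t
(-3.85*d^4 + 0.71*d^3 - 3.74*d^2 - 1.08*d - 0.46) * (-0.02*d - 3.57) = 0.077*d^5 + 13.7303*d^4 - 2.4599*d^3 + 13.3734*d^2 + 3.8648*d + 1.6422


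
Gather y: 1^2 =1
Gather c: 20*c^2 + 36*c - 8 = 20*c^2 + 36*c - 8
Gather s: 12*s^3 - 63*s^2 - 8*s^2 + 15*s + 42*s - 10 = 12*s^3 - 71*s^2 + 57*s - 10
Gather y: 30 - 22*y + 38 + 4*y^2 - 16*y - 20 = 4*y^2 - 38*y + 48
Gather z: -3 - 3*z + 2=-3*z - 1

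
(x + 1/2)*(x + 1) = x^2 + 3*x/2 + 1/2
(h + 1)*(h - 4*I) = h^2 + h - 4*I*h - 4*I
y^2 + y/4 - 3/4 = (y - 3/4)*(y + 1)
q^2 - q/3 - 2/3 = (q - 1)*(q + 2/3)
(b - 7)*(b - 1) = b^2 - 8*b + 7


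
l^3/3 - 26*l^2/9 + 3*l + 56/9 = (l/3 + 1/3)*(l - 7)*(l - 8/3)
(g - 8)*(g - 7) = g^2 - 15*g + 56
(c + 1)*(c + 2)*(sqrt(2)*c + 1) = sqrt(2)*c^3 + c^2 + 3*sqrt(2)*c^2 + 2*sqrt(2)*c + 3*c + 2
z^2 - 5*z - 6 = (z - 6)*(z + 1)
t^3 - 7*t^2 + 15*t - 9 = (t - 3)^2*(t - 1)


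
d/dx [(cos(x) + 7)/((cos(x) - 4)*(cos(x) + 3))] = (cos(x)^2 + 14*cos(x) + 5)*sin(x)/((cos(x) - 4)^2*(cos(x) + 3)^2)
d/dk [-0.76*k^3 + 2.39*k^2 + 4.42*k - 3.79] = -2.28*k^2 + 4.78*k + 4.42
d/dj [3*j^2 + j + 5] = 6*j + 1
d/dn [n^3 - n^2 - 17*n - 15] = 3*n^2 - 2*n - 17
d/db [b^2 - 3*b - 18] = 2*b - 3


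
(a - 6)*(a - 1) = a^2 - 7*a + 6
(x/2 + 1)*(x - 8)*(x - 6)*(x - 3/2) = x^4/2 - 27*x^3/4 + 19*x^2 + 33*x - 72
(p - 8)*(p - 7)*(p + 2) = p^3 - 13*p^2 + 26*p + 112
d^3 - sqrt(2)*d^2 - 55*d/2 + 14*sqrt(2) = (d - 4*sqrt(2))*(d - sqrt(2)/2)*(d + 7*sqrt(2)/2)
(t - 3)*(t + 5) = t^2 + 2*t - 15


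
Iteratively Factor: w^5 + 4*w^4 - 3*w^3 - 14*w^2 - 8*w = (w + 1)*(w^4 + 3*w^3 - 6*w^2 - 8*w) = w*(w + 1)*(w^3 + 3*w^2 - 6*w - 8) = w*(w - 2)*(w + 1)*(w^2 + 5*w + 4) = w*(w - 2)*(w + 1)^2*(w + 4)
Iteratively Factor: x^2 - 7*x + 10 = (x - 2)*(x - 5)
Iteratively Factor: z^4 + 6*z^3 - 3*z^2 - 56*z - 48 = (z + 4)*(z^3 + 2*z^2 - 11*z - 12) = (z - 3)*(z + 4)*(z^2 + 5*z + 4) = (z - 3)*(z + 1)*(z + 4)*(z + 4)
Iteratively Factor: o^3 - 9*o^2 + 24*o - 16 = (o - 4)*(o^2 - 5*o + 4) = (o - 4)^2*(o - 1)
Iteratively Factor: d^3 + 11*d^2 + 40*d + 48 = (d + 4)*(d^2 + 7*d + 12) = (d + 4)^2*(d + 3)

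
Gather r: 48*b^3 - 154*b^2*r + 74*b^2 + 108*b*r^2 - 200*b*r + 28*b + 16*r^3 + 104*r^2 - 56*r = 48*b^3 + 74*b^2 + 28*b + 16*r^3 + r^2*(108*b + 104) + r*(-154*b^2 - 200*b - 56)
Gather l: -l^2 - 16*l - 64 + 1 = -l^2 - 16*l - 63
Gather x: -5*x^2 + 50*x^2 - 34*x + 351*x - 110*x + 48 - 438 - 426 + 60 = 45*x^2 + 207*x - 756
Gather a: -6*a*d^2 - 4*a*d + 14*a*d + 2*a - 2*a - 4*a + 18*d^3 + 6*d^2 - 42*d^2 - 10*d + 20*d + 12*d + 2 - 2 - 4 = a*(-6*d^2 + 10*d - 4) + 18*d^3 - 36*d^2 + 22*d - 4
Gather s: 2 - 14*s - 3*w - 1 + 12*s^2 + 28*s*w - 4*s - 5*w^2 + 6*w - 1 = 12*s^2 + s*(28*w - 18) - 5*w^2 + 3*w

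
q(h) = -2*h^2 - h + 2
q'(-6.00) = 23.00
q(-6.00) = -64.00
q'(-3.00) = 11.00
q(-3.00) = -13.00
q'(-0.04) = -0.84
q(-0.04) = 2.04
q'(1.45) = -6.80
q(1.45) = -3.66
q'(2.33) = -10.32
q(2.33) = -11.19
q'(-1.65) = 5.60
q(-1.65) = -1.80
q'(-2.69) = 9.76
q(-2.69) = -9.78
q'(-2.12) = 7.48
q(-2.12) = -4.87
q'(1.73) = -7.92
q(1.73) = -5.72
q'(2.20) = -9.80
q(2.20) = -9.88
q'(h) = -4*h - 1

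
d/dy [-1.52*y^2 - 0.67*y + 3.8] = -3.04*y - 0.67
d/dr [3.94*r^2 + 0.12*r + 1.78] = 7.88*r + 0.12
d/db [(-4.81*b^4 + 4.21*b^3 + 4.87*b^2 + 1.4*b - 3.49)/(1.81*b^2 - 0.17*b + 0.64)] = (-17.4122*b^5 + 10.0732*b^4 - 13.745*b^3 + 4.7213*b^2 + 18.8674*b + 0.3027)/(3.2761*b^4 - 0.6154*b^3 + 2.3457*b^2 - 0.2176*b + 0.4096)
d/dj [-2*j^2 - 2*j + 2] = -4*j - 2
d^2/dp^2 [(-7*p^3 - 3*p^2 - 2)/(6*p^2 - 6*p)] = 2*(-5*p^3 - 3*p^2 + 3*p - 1)/(3*p^3*(p^3 - 3*p^2 + 3*p - 1))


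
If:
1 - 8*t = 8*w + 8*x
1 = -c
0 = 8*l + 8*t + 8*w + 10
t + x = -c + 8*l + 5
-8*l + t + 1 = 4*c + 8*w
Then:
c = -1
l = -151/168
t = -5/3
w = 221/168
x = 10/21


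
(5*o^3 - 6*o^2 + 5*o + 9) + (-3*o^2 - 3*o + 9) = 5*o^3 - 9*o^2 + 2*o + 18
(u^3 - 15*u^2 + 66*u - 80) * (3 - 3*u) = -3*u^4 + 48*u^3 - 243*u^2 + 438*u - 240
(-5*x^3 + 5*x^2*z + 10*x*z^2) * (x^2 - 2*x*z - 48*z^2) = -5*x^5 + 15*x^4*z + 240*x^3*z^2 - 260*x^2*z^3 - 480*x*z^4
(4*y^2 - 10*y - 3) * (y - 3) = 4*y^3 - 22*y^2 + 27*y + 9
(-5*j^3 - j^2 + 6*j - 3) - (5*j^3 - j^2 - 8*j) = -10*j^3 + 14*j - 3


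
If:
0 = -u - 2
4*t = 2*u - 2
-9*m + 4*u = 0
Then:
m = -8/9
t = -3/2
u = -2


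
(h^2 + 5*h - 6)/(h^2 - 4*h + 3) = (h + 6)/(h - 3)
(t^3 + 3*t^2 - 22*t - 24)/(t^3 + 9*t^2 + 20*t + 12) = (t - 4)/(t + 2)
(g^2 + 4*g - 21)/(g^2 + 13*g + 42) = (g - 3)/(g + 6)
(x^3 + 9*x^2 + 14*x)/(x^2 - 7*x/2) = 2*(x^2 + 9*x + 14)/(2*x - 7)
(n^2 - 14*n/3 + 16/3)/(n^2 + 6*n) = (3*n^2 - 14*n + 16)/(3*n*(n + 6))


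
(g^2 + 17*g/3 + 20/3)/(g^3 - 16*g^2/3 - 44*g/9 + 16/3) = 3*(3*g^2 + 17*g + 20)/(9*g^3 - 48*g^2 - 44*g + 48)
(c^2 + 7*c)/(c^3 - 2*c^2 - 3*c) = (c + 7)/(c^2 - 2*c - 3)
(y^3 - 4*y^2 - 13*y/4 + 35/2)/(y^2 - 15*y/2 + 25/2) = (y^2 - 3*y/2 - 7)/(y - 5)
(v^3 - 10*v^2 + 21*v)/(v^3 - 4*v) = (v^2 - 10*v + 21)/(v^2 - 4)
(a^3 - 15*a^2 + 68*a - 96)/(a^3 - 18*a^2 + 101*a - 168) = (a - 4)/(a - 7)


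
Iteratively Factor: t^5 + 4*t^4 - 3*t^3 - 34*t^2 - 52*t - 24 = (t + 1)*(t^4 + 3*t^3 - 6*t^2 - 28*t - 24) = (t + 1)*(t + 2)*(t^3 + t^2 - 8*t - 12) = (t - 3)*(t + 1)*(t + 2)*(t^2 + 4*t + 4) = (t - 3)*(t + 1)*(t + 2)^2*(t + 2)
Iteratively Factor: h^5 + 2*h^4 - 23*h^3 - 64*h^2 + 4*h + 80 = (h + 4)*(h^4 - 2*h^3 - 15*h^2 - 4*h + 20) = (h + 2)*(h + 4)*(h^3 - 4*h^2 - 7*h + 10) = (h + 2)^2*(h + 4)*(h^2 - 6*h + 5) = (h - 5)*(h + 2)^2*(h + 4)*(h - 1)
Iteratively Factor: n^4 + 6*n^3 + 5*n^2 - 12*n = (n - 1)*(n^3 + 7*n^2 + 12*n) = (n - 1)*(n + 3)*(n^2 + 4*n) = (n - 1)*(n + 3)*(n + 4)*(n)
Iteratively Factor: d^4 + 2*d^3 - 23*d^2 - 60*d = (d)*(d^3 + 2*d^2 - 23*d - 60) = d*(d + 3)*(d^2 - d - 20) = d*(d + 3)*(d + 4)*(d - 5)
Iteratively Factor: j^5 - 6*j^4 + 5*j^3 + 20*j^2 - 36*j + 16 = (j - 4)*(j^4 - 2*j^3 - 3*j^2 + 8*j - 4) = (j - 4)*(j - 1)*(j^3 - j^2 - 4*j + 4) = (j - 4)*(j - 1)^2*(j^2 - 4) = (j - 4)*(j - 1)^2*(j + 2)*(j - 2)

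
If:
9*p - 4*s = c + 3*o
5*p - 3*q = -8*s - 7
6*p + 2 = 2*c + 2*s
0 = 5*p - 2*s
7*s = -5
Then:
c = 6/7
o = -4/21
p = -2/7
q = -1/21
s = -5/7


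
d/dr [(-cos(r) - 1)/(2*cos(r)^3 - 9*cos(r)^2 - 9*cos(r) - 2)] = (-4*cos(r)^3 + 3*cos(r)^2 + 18*cos(r) + 7)*sin(r)/((2*cos(r) + 1)^2*(sin(r)^2 + 5*cos(r) + 1)^2)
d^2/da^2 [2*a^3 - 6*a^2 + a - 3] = 12*a - 12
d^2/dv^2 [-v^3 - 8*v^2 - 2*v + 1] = -6*v - 16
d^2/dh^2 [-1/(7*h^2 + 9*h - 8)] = 2*(49*h^2 + 63*h - (14*h + 9)^2 - 56)/(7*h^2 + 9*h - 8)^3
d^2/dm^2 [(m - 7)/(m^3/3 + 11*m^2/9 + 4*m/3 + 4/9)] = 18*((m - 7)*(9*m^2 + 22*m + 12)^2 - (9*m^2 + 22*m + (m - 7)*(9*m + 11) + 12)*(3*m^3 + 11*m^2 + 12*m + 4))/(3*m^3 + 11*m^2 + 12*m + 4)^3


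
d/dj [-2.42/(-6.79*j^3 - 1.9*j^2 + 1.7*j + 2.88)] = (-49.2954*j^2 - 9.196*j + 4.114)/(6.79*j^3 + 1.9*j^2 - 1.7*j - 2.88)^2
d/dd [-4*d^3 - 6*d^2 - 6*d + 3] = -12*d^2 - 12*d - 6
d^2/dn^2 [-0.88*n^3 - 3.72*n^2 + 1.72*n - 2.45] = -5.28*n - 7.44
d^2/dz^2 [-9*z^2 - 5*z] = -18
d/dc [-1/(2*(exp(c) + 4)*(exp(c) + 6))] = (exp(c) + 5)*exp(c)/((exp(c) + 4)^2*(exp(c) + 6)^2)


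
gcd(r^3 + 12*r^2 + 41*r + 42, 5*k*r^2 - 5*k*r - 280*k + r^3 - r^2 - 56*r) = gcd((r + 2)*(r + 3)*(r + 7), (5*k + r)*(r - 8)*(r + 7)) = r + 7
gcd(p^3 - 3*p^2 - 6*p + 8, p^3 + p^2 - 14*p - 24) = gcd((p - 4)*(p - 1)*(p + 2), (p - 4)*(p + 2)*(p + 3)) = p^2 - 2*p - 8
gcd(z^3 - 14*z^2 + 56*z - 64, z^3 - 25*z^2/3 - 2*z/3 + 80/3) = z^2 - 10*z + 16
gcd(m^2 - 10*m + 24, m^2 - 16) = m - 4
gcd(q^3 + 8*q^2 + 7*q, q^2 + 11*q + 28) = q + 7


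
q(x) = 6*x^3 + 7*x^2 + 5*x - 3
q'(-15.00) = 3845.00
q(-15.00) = -18753.00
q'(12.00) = 2765.00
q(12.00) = 11433.00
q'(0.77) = 26.45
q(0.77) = 7.74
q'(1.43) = 61.83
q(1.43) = 36.01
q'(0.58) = 19.18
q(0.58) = 3.43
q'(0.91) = 32.65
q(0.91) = 11.87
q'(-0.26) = 2.58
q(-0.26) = -3.93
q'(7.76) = 1197.56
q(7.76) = 3261.05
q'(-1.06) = 10.38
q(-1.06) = -7.58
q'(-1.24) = 15.32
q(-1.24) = -9.88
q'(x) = 18*x^2 + 14*x + 5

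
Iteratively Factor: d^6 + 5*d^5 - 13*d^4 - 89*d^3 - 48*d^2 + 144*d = (d - 1)*(d^5 + 6*d^4 - 7*d^3 - 96*d^2 - 144*d) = d*(d - 1)*(d^4 + 6*d^3 - 7*d^2 - 96*d - 144) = d*(d - 1)*(d + 3)*(d^3 + 3*d^2 - 16*d - 48) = d*(d - 1)*(d + 3)*(d + 4)*(d^2 - d - 12) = d*(d - 1)*(d + 3)^2*(d + 4)*(d - 4)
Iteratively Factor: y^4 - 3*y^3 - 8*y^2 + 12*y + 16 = (y + 2)*(y^3 - 5*y^2 + 2*y + 8) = (y - 4)*(y + 2)*(y^2 - y - 2) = (y - 4)*(y + 1)*(y + 2)*(y - 2)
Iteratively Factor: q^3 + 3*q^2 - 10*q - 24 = (q + 2)*(q^2 + q - 12) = (q + 2)*(q + 4)*(q - 3)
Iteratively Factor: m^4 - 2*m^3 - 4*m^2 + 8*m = (m + 2)*(m^3 - 4*m^2 + 4*m) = (m - 2)*(m + 2)*(m^2 - 2*m) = (m - 2)^2*(m + 2)*(m)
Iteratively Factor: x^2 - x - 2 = (x + 1)*(x - 2)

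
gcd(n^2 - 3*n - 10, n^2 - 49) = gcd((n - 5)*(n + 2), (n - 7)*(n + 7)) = 1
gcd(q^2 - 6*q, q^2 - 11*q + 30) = q - 6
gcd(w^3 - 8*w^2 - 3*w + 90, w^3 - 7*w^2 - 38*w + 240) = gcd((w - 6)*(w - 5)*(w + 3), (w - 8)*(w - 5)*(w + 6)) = w - 5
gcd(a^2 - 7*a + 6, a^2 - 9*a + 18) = a - 6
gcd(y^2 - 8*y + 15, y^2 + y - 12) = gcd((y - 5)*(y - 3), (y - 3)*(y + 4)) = y - 3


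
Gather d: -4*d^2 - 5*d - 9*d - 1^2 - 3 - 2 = -4*d^2 - 14*d - 6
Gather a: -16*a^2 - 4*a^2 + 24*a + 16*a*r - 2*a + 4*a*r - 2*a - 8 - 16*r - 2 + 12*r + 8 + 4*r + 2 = -20*a^2 + a*(20*r + 20)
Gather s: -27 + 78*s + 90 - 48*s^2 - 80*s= -48*s^2 - 2*s + 63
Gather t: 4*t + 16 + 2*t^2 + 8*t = 2*t^2 + 12*t + 16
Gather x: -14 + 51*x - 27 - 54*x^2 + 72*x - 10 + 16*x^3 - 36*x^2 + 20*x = 16*x^3 - 90*x^2 + 143*x - 51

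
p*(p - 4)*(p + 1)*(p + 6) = p^4 + 3*p^3 - 22*p^2 - 24*p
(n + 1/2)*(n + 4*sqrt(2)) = n^2 + n/2 + 4*sqrt(2)*n + 2*sqrt(2)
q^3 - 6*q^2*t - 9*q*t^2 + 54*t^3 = (q - 6*t)*(q - 3*t)*(q + 3*t)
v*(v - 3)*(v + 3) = v^3 - 9*v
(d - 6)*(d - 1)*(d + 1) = d^3 - 6*d^2 - d + 6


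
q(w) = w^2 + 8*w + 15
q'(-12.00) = -16.00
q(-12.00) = 63.00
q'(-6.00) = -4.00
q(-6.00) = 3.00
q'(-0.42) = 7.16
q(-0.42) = 11.82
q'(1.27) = 10.54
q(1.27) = 26.77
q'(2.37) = 12.74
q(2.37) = 39.58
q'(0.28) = 8.56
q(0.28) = 17.32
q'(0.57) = 9.14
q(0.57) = 19.88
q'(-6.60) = -5.20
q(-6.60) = 5.76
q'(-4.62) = -1.24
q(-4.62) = -0.62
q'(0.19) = 8.38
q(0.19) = 16.56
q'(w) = 2*w + 8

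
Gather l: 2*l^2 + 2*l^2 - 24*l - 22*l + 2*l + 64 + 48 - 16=4*l^2 - 44*l + 96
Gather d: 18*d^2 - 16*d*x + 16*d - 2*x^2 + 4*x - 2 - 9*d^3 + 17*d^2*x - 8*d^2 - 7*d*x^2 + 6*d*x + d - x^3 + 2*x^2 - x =-9*d^3 + d^2*(17*x + 10) + d*(-7*x^2 - 10*x + 17) - x^3 + 3*x - 2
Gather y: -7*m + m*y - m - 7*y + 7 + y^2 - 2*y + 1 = -8*m + y^2 + y*(m - 9) + 8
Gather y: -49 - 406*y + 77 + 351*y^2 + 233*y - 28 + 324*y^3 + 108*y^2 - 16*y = 324*y^3 + 459*y^2 - 189*y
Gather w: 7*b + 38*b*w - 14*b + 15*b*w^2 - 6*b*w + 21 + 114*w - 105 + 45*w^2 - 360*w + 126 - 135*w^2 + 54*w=-7*b + w^2*(15*b - 90) + w*(32*b - 192) + 42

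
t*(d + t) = d*t + t^2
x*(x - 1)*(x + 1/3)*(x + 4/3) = x^4 + 2*x^3/3 - 11*x^2/9 - 4*x/9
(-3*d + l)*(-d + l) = 3*d^2 - 4*d*l + l^2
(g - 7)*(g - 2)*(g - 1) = g^3 - 10*g^2 + 23*g - 14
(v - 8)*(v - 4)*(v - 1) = v^3 - 13*v^2 + 44*v - 32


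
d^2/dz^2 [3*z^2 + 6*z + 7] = 6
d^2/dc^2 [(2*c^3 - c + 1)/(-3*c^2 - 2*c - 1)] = 2*(7*c^3 - 39*c^2 - 33*c - 3)/(27*c^6 + 54*c^5 + 63*c^4 + 44*c^3 + 21*c^2 + 6*c + 1)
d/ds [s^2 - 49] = 2*s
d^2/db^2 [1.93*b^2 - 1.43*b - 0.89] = 3.86000000000000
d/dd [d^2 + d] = 2*d + 1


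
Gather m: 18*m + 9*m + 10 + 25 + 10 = 27*m + 45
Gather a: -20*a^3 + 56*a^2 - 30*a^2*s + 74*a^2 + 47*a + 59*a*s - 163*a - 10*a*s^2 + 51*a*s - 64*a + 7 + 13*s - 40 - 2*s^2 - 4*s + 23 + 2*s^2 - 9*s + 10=-20*a^3 + a^2*(130 - 30*s) + a*(-10*s^2 + 110*s - 180)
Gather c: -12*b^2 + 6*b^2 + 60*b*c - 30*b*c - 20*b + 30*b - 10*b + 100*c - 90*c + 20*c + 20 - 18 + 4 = -6*b^2 + c*(30*b + 30) + 6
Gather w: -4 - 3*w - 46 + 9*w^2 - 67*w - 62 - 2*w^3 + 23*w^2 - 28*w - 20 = -2*w^3 + 32*w^2 - 98*w - 132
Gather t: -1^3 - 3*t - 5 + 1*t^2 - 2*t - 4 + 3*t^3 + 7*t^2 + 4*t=3*t^3 + 8*t^2 - t - 10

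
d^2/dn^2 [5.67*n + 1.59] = 0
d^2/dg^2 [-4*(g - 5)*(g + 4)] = -8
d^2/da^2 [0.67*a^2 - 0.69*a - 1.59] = 1.34000000000000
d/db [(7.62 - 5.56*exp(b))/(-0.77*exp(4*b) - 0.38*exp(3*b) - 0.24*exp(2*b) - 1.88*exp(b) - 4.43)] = (-12.8436*exp(4*b) + 19.244*exp(3*b) + 7.3524*exp(2*b) + 3.6576*exp(b) + 38.9564)*exp(b)/(0.5929*exp(8*b) + 0.5852*exp(7*b) + 0.514*exp(6*b) + 3.0776*exp(5*b) + 8.3086*exp(4*b) + 4.2692*exp(3*b) + 5.6608*exp(2*b) + 16.6568*exp(b) + 19.6249)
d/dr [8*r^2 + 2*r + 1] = 16*r + 2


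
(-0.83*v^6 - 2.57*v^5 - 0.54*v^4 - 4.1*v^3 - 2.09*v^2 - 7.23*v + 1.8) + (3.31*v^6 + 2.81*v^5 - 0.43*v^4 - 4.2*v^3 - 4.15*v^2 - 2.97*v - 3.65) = 2.48*v^6 + 0.24*v^5 - 0.97*v^4 - 8.3*v^3 - 6.24*v^2 - 10.2*v - 1.85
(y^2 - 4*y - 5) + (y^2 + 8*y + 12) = 2*y^2 + 4*y + 7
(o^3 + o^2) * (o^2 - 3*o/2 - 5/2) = o^5 - o^4/2 - 4*o^3 - 5*o^2/2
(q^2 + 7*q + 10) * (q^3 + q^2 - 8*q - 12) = q^5 + 8*q^4 + 9*q^3 - 58*q^2 - 164*q - 120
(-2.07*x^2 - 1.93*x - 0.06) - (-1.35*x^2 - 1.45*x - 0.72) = -0.72*x^2 - 0.48*x + 0.66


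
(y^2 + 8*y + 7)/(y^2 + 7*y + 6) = (y + 7)/(y + 6)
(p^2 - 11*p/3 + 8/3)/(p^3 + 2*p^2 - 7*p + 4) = (p - 8/3)/(p^2 + 3*p - 4)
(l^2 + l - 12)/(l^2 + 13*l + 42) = (l^2 + l - 12)/(l^2 + 13*l + 42)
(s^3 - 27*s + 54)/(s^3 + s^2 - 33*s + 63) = (s + 6)/(s + 7)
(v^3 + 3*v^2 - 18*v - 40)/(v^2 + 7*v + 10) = v - 4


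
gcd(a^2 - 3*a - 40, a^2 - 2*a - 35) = a + 5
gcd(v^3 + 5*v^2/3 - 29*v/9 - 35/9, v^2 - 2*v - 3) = v + 1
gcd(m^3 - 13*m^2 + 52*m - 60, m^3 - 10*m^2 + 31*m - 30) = m^2 - 7*m + 10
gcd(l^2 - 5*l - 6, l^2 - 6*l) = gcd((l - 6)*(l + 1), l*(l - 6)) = l - 6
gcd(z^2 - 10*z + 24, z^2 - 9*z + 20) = z - 4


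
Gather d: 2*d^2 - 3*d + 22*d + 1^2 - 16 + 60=2*d^2 + 19*d + 45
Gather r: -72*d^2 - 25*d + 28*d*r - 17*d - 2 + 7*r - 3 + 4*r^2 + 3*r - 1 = -72*d^2 - 42*d + 4*r^2 + r*(28*d + 10) - 6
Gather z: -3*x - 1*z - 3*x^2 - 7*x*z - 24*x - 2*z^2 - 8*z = -3*x^2 - 27*x - 2*z^2 + z*(-7*x - 9)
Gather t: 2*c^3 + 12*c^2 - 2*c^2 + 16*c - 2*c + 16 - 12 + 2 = 2*c^3 + 10*c^2 + 14*c + 6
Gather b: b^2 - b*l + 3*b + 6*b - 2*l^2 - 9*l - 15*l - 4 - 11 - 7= b^2 + b*(9 - l) - 2*l^2 - 24*l - 22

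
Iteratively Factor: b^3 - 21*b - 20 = (b - 5)*(b^2 + 5*b + 4) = (b - 5)*(b + 4)*(b + 1)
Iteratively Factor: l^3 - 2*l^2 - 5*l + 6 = (l - 3)*(l^2 + l - 2) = (l - 3)*(l + 2)*(l - 1)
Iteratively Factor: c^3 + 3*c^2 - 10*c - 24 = (c + 2)*(c^2 + c - 12) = (c - 3)*(c + 2)*(c + 4)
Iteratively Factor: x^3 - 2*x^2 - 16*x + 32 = (x - 2)*(x^2 - 16) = (x - 4)*(x - 2)*(x + 4)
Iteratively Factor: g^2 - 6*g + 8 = (g - 2)*(g - 4)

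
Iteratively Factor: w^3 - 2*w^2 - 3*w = (w)*(w^2 - 2*w - 3) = w*(w - 3)*(w + 1)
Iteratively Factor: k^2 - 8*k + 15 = (k - 5)*(k - 3)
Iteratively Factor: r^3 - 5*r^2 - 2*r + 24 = (r - 4)*(r^2 - r - 6) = (r - 4)*(r - 3)*(r + 2)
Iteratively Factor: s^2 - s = (s)*(s - 1)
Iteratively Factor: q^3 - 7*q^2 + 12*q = (q - 4)*(q^2 - 3*q) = (q - 4)*(q - 3)*(q)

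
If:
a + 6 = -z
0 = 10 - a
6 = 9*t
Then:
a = 10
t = 2/3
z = -16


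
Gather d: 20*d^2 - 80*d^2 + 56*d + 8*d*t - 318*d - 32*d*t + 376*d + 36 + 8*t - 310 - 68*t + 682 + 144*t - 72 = -60*d^2 + d*(114 - 24*t) + 84*t + 336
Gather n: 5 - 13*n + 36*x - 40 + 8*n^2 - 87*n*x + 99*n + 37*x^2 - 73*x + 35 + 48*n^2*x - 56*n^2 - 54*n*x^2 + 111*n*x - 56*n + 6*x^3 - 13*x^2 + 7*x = n^2*(48*x - 48) + n*(-54*x^2 + 24*x + 30) + 6*x^3 + 24*x^2 - 30*x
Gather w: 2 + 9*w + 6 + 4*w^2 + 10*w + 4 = 4*w^2 + 19*w + 12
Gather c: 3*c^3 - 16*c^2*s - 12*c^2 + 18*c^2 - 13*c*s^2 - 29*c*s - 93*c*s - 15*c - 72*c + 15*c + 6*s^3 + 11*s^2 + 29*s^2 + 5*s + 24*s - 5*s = 3*c^3 + c^2*(6 - 16*s) + c*(-13*s^2 - 122*s - 72) + 6*s^3 + 40*s^2 + 24*s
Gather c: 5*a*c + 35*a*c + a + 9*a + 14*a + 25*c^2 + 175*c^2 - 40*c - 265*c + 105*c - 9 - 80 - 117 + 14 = 24*a + 200*c^2 + c*(40*a - 200) - 192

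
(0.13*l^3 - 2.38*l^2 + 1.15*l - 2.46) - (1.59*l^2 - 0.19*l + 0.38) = 0.13*l^3 - 3.97*l^2 + 1.34*l - 2.84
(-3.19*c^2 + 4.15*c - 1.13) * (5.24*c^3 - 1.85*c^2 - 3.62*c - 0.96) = -16.7156*c^5 + 27.6475*c^4 - 2.0509*c^3 - 9.8701*c^2 + 0.106599999999999*c + 1.0848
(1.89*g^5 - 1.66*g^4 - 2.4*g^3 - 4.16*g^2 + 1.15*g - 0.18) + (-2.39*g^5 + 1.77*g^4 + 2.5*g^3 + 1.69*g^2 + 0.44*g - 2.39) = -0.5*g^5 + 0.11*g^4 + 0.1*g^3 - 2.47*g^2 + 1.59*g - 2.57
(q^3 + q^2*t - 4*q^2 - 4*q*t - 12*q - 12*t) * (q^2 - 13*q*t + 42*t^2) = q^5 - 12*q^4*t - 4*q^4 + 29*q^3*t^2 + 48*q^3*t - 12*q^3 + 42*q^2*t^3 - 116*q^2*t^2 + 144*q^2*t - 168*q*t^3 - 348*q*t^2 - 504*t^3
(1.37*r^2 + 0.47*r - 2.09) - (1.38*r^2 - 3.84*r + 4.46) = -0.00999999999999979*r^2 + 4.31*r - 6.55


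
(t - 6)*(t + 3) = t^2 - 3*t - 18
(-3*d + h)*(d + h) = -3*d^2 - 2*d*h + h^2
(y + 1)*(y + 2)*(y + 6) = y^3 + 9*y^2 + 20*y + 12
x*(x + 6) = x^2 + 6*x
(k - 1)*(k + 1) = k^2 - 1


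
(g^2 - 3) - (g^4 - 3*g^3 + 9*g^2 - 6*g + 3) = -g^4 + 3*g^3 - 8*g^2 + 6*g - 6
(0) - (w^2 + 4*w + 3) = -w^2 - 4*w - 3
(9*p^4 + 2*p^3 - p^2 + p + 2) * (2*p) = 18*p^5 + 4*p^4 - 2*p^3 + 2*p^2 + 4*p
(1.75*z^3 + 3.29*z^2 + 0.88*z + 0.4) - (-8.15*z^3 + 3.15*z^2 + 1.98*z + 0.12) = 9.9*z^3 + 0.14*z^2 - 1.1*z + 0.28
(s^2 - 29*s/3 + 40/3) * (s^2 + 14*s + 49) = s^4 + 13*s^3/3 - 73*s^2 - 287*s + 1960/3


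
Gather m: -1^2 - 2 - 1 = -4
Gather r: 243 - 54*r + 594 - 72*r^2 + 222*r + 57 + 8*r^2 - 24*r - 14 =-64*r^2 + 144*r + 880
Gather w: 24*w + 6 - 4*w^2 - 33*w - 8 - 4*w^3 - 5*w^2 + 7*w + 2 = -4*w^3 - 9*w^2 - 2*w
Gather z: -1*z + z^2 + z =z^2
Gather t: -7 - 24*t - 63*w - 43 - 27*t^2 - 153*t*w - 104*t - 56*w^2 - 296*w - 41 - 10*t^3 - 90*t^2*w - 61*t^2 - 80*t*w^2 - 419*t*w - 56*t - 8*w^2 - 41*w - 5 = -10*t^3 + t^2*(-90*w - 88) + t*(-80*w^2 - 572*w - 184) - 64*w^2 - 400*w - 96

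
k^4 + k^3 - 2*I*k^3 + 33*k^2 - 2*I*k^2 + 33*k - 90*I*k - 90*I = (k + 1)*(k - 5*I)*(k - 3*I)*(k + 6*I)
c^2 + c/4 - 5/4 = (c - 1)*(c + 5/4)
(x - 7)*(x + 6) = x^2 - x - 42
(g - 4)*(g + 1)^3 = g^4 - g^3 - 9*g^2 - 11*g - 4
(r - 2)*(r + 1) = r^2 - r - 2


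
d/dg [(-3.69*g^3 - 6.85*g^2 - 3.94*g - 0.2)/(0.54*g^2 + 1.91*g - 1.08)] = (-1.9926*g^4 - 14.0958*g^3 + 0.999700000000001*g^2 + 15.012*g + 4.6372)/(0.2916*g^4 + 2.0628*g^3 + 2.4817*g^2 - 4.1256*g + 1.1664)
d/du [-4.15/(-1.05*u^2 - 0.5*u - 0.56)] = (-8.715*u - 2.075)/(1.05*u^2 + 0.5*u + 0.56)^2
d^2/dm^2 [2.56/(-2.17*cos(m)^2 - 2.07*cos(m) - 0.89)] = (48.219136*(1 - cos(m)^2)^2 + 34.497792*cos(m)^3 + 15.3024*cos(m)^2 - 73.711872*cos(m) - 60.269568)/(2.17*cos(m)^2 + 2.07*cos(m) + 0.89)^3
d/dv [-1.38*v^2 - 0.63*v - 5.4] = -2.76*v - 0.63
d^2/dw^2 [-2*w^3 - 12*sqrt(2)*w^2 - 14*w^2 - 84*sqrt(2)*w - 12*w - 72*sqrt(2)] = -12*w - 24*sqrt(2) - 28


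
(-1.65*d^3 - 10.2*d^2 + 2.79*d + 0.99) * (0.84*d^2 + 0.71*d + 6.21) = -1.386*d^5 - 9.7395*d^4 - 15.1449*d^3 - 60.5295*d^2 + 18.0288*d + 6.1479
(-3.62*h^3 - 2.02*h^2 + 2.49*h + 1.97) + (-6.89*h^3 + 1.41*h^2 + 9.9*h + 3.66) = -10.51*h^3 - 0.61*h^2 + 12.39*h + 5.63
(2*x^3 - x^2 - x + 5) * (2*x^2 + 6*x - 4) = 4*x^5 + 10*x^4 - 16*x^3 + 8*x^2 + 34*x - 20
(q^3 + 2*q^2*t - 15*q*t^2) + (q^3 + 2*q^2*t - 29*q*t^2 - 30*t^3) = 2*q^3 + 4*q^2*t - 44*q*t^2 - 30*t^3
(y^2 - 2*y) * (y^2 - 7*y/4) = y^4 - 15*y^3/4 + 7*y^2/2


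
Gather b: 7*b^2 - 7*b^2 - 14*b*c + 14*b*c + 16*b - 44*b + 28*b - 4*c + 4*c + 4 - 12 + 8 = 0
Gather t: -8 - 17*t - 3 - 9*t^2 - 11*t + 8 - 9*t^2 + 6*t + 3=-18*t^2 - 22*t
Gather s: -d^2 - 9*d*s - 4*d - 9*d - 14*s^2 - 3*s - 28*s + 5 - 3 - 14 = -d^2 - 13*d - 14*s^2 + s*(-9*d - 31) - 12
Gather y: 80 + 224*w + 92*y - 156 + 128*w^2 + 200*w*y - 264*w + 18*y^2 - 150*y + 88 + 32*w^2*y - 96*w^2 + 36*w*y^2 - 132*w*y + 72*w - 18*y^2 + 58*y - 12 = 32*w^2 + 36*w*y^2 + 32*w + y*(32*w^2 + 68*w)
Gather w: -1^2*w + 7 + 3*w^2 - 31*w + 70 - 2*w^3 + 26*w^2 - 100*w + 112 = -2*w^3 + 29*w^2 - 132*w + 189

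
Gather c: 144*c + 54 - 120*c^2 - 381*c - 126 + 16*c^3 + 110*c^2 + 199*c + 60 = 16*c^3 - 10*c^2 - 38*c - 12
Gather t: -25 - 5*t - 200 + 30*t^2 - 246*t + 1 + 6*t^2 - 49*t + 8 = 36*t^2 - 300*t - 216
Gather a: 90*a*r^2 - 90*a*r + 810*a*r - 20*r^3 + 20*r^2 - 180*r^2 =a*(90*r^2 + 720*r) - 20*r^3 - 160*r^2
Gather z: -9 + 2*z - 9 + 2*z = 4*z - 18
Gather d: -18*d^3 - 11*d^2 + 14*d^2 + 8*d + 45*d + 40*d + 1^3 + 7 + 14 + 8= -18*d^3 + 3*d^2 + 93*d + 30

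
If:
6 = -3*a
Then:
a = -2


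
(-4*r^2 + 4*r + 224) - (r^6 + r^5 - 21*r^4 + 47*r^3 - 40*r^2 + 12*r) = -r^6 - r^5 + 21*r^4 - 47*r^3 + 36*r^2 - 8*r + 224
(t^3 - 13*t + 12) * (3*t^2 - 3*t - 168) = 3*t^5 - 3*t^4 - 207*t^3 + 75*t^2 + 2148*t - 2016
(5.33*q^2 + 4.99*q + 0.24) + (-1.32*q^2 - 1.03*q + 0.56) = 4.01*q^2 + 3.96*q + 0.8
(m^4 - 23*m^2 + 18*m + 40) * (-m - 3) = -m^5 - 3*m^4 + 23*m^3 + 51*m^2 - 94*m - 120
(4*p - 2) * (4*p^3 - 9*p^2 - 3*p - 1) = 16*p^4 - 44*p^3 + 6*p^2 + 2*p + 2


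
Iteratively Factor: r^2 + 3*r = (r)*(r + 3)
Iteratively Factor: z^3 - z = (z + 1)*(z^2 - z) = (z - 1)*(z + 1)*(z)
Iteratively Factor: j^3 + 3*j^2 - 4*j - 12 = (j + 2)*(j^2 + j - 6) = (j - 2)*(j + 2)*(j + 3)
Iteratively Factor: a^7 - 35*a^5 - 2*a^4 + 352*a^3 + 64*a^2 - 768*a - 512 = (a + 1)*(a^6 - a^5 - 34*a^4 + 32*a^3 + 320*a^2 - 256*a - 512) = (a + 1)*(a + 4)*(a^5 - 5*a^4 - 14*a^3 + 88*a^2 - 32*a - 128) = (a + 1)*(a + 4)^2*(a^4 - 9*a^3 + 22*a^2 - 32) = (a - 2)*(a + 1)*(a + 4)^2*(a^3 - 7*a^2 + 8*a + 16) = (a - 2)*(a + 1)^2*(a + 4)^2*(a^2 - 8*a + 16) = (a - 4)*(a - 2)*(a + 1)^2*(a + 4)^2*(a - 4)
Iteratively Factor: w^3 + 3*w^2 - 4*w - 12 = (w + 3)*(w^2 - 4) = (w + 2)*(w + 3)*(w - 2)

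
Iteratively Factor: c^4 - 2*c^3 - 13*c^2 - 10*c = (c)*(c^3 - 2*c^2 - 13*c - 10) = c*(c - 5)*(c^2 + 3*c + 2) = c*(c - 5)*(c + 2)*(c + 1)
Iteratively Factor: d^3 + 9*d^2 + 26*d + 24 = (d + 4)*(d^2 + 5*d + 6) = (d + 3)*(d + 4)*(d + 2)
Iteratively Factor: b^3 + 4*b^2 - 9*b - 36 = (b + 3)*(b^2 + b - 12) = (b - 3)*(b + 3)*(b + 4)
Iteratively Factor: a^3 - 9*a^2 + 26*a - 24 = (a - 2)*(a^2 - 7*a + 12) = (a - 4)*(a - 2)*(a - 3)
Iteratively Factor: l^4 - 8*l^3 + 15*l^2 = (l - 5)*(l^3 - 3*l^2) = (l - 5)*(l - 3)*(l^2) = l*(l - 5)*(l - 3)*(l)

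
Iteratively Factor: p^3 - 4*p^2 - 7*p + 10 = (p - 1)*(p^2 - 3*p - 10) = (p - 5)*(p - 1)*(p + 2)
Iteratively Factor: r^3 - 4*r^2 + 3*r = (r - 3)*(r^2 - r) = (r - 3)*(r - 1)*(r)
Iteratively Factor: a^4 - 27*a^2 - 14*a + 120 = (a + 3)*(a^3 - 3*a^2 - 18*a + 40) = (a - 5)*(a + 3)*(a^2 + 2*a - 8) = (a - 5)*(a - 2)*(a + 3)*(a + 4)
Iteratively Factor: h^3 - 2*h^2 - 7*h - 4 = (h + 1)*(h^2 - 3*h - 4) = (h + 1)^2*(h - 4)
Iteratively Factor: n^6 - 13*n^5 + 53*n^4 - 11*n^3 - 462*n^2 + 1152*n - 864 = (n + 3)*(n^5 - 16*n^4 + 101*n^3 - 314*n^2 + 480*n - 288) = (n - 2)*(n + 3)*(n^4 - 14*n^3 + 73*n^2 - 168*n + 144) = (n - 4)*(n - 2)*(n + 3)*(n^3 - 10*n^2 + 33*n - 36) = (n - 4)*(n - 3)*(n - 2)*(n + 3)*(n^2 - 7*n + 12) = (n - 4)*(n - 3)^2*(n - 2)*(n + 3)*(n - 4)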